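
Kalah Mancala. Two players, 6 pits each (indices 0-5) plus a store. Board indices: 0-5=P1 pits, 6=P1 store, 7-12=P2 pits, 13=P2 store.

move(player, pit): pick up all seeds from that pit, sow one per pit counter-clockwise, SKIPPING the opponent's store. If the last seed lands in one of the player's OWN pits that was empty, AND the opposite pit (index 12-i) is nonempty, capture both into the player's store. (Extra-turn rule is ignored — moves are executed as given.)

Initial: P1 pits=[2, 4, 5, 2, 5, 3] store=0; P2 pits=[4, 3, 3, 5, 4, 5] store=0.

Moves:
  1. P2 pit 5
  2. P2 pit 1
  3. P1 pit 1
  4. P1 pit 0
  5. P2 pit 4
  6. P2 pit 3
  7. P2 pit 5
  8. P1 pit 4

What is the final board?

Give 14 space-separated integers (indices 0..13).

Move 1: P2 pit5 -> P1=[3,5,6,3,5,3](0) P2=[4,3,3,5,4,0](1)
Move 2: P2 pit1 -> P1=[3,5,6,3,5,3](0) P2=[4,0,4,6,5,0](1)
Move 3: P1 pit1 -> P1=[3,0,7,4,6,4](1) P2=[4,0,4,6,5,0](1)
Move 4: P1 pit0 -> P1=[0,1,8,5,6,4](1) P2=[4,0,4,6,5,0](1)
Move 5: P2 pit4 -> P1=[1,2,9,5,6,4](1) P2=[4,0,4,6,0,1](2)
Move 6: P2 pit3 -> P1=[2,3,10,5,6,4](1) P2=[4,0,4,0,1,2](3)
Move 7: P2 pit5 -> P1=[3,3,10,5,6,4](1) P2=[4,0,4,0,1,0](4)
Move 8: P1 pit4 -> P1=[3,3,10,5,0,5](2) P2=[5,1,5,1,1,0](4)

Answer: 3 3 10 5 0 5 2 5 1 5 1 1 0 4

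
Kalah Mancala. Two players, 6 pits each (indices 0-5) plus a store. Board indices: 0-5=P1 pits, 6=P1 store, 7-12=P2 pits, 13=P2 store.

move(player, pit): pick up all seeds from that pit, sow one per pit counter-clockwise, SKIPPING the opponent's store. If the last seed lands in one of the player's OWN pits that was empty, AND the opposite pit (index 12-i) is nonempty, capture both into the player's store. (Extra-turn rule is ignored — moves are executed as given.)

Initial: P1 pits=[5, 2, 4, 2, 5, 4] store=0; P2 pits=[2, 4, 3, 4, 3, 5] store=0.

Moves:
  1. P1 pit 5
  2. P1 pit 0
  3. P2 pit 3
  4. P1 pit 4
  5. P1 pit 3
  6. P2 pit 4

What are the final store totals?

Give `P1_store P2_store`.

Move 1: P1 pit5 -> P1=[5,2,4,2,5,0](1) P2=[3,5,4,4,3,5](0)
Move 2: P1 pit0 -> P1=[0,3,5,3,6,0](5) P2=[0,5,4,4,3,5](0)
Move 3: P2 pit3 -> P1=[1,3,5,3,6,0](5) P2=[0,5,4,0,4,6](1)
Move 4: P1 pit4 -> P1=[1,3,5,3,0,1](6) P2=[1,6,5,1,4,6](1)
Move 5: P1 pit3 -> P1=[1,3,5,0,1,2](7) P2=[1,6,5,1,4,6](1)
Move 6: P2 pit4 -> P1=[2,4,5,0,1,2](7) P2=[1,6,5,1,0,7](2)

Answer: 7 2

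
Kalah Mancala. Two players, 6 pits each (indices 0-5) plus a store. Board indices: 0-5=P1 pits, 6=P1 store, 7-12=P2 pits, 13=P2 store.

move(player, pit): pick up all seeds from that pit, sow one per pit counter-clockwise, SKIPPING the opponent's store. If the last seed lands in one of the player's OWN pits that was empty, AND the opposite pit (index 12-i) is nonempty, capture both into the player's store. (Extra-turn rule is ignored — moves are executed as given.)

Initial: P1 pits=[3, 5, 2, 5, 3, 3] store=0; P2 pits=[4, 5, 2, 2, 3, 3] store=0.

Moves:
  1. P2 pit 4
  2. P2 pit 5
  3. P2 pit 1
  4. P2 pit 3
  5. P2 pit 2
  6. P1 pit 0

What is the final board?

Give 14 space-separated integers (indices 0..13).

Move 1: P2 pit4 -> P1=[4,5,2,5,3,3](0) P2=[4,5,2,2,0,4](1)
Move 2: P2 pit5 -> P1=[5,6,3,5,3,3](0) P2=[4,5,2,2,0,0](2)
Move 3: P2 pit1 -> P1=[5,6,3,5,3,3](0) P2=[4,0,3,3,1,1](3)
Move 4: P2 pit3 -> P1=[5,6,3,5,3,3](0) P2=[4,0,3,0,2,2](4)
Move 5: P2 pit2 -> P1=[5,6,3,5,3,3](0) P2=[4,0,0,1,3,3](4)
Move 6: P1 pit0 -> P1=[0,7,4,6,4,4](0) P2=[4,0,0,1,3,3](4)

Answer: 0 7 4 6 4 4 0 4 0 0 1 3 3 4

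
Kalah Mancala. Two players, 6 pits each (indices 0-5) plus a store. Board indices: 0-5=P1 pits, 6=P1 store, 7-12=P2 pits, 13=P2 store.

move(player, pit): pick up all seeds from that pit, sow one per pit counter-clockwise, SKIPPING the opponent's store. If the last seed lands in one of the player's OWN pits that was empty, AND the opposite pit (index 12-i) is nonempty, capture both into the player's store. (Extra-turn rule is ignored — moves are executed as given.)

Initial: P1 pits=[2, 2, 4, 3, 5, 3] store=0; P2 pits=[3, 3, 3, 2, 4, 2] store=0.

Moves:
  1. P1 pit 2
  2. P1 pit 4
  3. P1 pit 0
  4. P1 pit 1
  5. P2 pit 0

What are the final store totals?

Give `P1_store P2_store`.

Move 1: P1 pit2 -> P1=[2,2,0,4,6,4](1) P2=[3,3,3,2,4,2](0)
Move 2: P1 pit4 -> P1=[2,2,0,4,0,5](2) P2=[4,4,4,3,4,2](0)
Move 3: P1 pit0 -> P1=[0,3,0,4,0,5](6) P2=[4,4,4,0,4,2](0)
Move 4: P1 pit1 -> P1=[0,0,1,5,0,5](11) P2=[4,0,4,0,4,2](0)
Move 5: P2 pit0 -> P1=[0,0,1,5,0,5](11) P2=[0,1,5,1,5,2](0)

Answer: 11 0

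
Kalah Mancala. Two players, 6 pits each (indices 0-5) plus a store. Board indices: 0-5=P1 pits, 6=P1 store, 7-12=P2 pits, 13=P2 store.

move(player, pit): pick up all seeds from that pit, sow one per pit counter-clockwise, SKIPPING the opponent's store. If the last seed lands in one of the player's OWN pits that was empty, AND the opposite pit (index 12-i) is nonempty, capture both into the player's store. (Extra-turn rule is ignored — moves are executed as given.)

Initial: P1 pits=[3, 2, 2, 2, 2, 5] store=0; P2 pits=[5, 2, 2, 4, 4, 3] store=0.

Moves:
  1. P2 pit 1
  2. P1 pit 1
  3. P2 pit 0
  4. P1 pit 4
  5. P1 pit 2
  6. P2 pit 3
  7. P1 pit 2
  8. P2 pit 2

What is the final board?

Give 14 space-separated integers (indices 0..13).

Answer: 4 1 0 5 1 7 1 0 1 0 1 7 6 2

Derivation:
Move 1: P2 pit1 -> P1=[3,2,2,2,2,5](0) P2=[5,0,3,5,4,3](0)
Move 2: P1 pit1 -> P1=[3,0,3,3,2,5](0) P2=[5,0,3,5,4,3](0)
Move 3: P2 pit0 -> P1=[3,0,3,3,2,5](0) P2=[0,1,4,6,5,4](0)
Move 4: P1 pit4 -> P1=[3,0,3,3,0,6](1) P2=[0,1,4,6,5,4](0)
Move 5: P1 pit2 -> P1=[3,0,0,4,1,7](1) P2=[0,1,4,6,5,4](0)
Move 6: P2 pit3 -> P1=[4,1,1,4,1,7](1) P2=[0,1,4,0,6,5](1)
Move 7: P1 pit2 -> P1=[4,1,0,5,1,7](1) P2=[0,1,4,0,6,5](1)
Move 8: P2 pit2 -> P1=[4,1,0,5,1,7](1) P2=[0,1,0,1,7,6](2)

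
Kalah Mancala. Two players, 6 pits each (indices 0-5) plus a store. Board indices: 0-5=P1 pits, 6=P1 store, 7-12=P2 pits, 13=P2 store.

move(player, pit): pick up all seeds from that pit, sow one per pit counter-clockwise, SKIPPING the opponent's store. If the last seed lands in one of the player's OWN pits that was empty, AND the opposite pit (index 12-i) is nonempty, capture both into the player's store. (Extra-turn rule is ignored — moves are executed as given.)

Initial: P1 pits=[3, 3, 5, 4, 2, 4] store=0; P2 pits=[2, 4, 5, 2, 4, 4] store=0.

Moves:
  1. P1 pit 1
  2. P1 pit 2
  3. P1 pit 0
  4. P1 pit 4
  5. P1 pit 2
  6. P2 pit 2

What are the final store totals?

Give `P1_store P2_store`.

Answer: 2 1

Derivation:
Move 1: P1 pit1 -> P1=[3,0,6,5,3,4](0) P2=[2,4,5,2,4,4](0)
Move 2: P1 pit2 -> P1=[3,0,0,6,4,5](1) P2=[3,5,5,2,4,4](0)
Move 3: P1 pit0 -> P1=[0,1,1,7,4,5](1) P2=[3,5,5,2,4,4](0)
Move 4: P1 pit4 -> P1=[0,1,1,7,0,6](2) P2=[4,6,5,2,4,4](0)
Move 5: P1 pit2 -> P1=[0,1,0,8,0,6](2) P2=[4,6,5,2,4,4](0)
Move 6: P2 pit2 -> P1=[1,1,0,8,0,6](2) P2=[4,6,0,3,5,5](1)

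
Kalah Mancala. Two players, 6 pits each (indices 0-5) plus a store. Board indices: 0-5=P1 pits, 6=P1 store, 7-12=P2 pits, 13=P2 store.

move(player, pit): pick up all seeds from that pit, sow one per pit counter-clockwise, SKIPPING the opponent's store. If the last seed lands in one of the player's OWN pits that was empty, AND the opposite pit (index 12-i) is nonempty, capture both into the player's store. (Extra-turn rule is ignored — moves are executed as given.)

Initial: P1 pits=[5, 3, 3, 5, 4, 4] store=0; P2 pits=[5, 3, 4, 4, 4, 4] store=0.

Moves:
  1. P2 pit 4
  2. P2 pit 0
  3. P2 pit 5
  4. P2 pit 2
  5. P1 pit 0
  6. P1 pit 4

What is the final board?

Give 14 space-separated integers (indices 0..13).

Answer: 0 6 5 7 0 6 2 2 6 1 7 2 1 3

Derivation:
Move 1: P2 pit4 -> P1=[6,4,3,5,4,4](0) P2=[5,3,4,4,0,5](1)
Move 2: P2 pit0 -> P1=[6,4,3,5,4,4](0) P2=[0,4,5,5,1,6](1)
Move 3: P2 pit5 -> P1=[7,5,4,6,5,4](0) P2=[0,4,5,5,1,0](2)
Move 4: P2 pit2 -> P1=[8,5,4,6,5,4](0) P2=[0,4,0,6,2,1](3)
Move 5: P1 pit0 -> P1=[0,6,5,7,6,5](1) P2=[1,5,0,6,2,1](3)
Move 6: P1 pit4 -> P1=[0,6,5,7,0,6](2) P2=[2,6,1,7,2,1](3)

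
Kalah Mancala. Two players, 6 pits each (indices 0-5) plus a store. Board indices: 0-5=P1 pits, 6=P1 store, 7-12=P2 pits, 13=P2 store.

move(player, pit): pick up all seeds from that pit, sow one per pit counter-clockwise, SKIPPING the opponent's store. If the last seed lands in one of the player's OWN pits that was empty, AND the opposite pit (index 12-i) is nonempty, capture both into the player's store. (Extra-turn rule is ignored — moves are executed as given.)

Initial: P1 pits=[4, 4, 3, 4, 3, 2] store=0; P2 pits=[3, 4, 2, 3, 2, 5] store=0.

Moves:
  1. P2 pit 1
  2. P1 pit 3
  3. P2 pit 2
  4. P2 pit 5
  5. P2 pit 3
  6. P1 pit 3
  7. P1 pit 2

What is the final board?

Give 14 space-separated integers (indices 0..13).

Move 1: P2 pit1 -> P1=[4,4,3,4,3,2](0) P2=[3,0,3,4,3,6](0)
Move 2: P1 pit3 -> P1=[4,4,3,0,4,3](1) P2=[4,0,3,4,3,6](0)
Move 3: P2 pit2 -> P1=[4,4,3,0,4,3](1) P2=[4,0,0,5,4,7](0)
Move 4: P2 pit5 -> P1=[5,5,4,1,5,4](1) P2=[4,0,0,5,4,0](1)
Move 5: P2 pit3 -> P1=[6,6,4,1,5,4](1) P2=[4,0,0,0,5,1](2)
Move 6: P1 pit3 -> P1=[6,6,4,0,6,4](1) P2=[4,0,0,0,5,1](2)
Move 7: P1 pit2 -> P1=[6,6,0,1,7,5](2) P2=[4,0,0,0,5,1](2)

Answer: 6 6 0 1 7 5 2 4 0 0 0 5 1 2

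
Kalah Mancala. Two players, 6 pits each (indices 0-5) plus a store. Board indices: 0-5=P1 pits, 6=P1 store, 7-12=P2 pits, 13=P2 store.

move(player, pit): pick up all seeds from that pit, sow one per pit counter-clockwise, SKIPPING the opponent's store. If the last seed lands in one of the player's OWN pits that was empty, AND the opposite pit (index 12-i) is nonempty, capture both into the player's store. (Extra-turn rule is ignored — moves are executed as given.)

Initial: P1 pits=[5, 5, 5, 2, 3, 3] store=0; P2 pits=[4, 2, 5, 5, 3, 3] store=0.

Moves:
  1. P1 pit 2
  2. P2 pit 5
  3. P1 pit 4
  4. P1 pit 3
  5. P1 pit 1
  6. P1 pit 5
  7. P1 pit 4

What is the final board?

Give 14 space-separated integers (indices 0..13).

Answer: 6 0 1 1 0 1 6 8 4 6 6 4 1 1

Derivation:
Move 1: P1 pit2 -> P1=[5,5,0,3,4,4](1) P2=[5,2,5,5,3,3](0)
Move 2: P2 pit5 -> P1=[6,6,0,3,4,4](1) P2=[5,2,5,5,3,0](1)
Move 3: P1 pit4 -> P1=[6,6,0,3,0,5](2) P2=[6,3,5,5,3,0](1)
Move 4: P1 pit3 -> P1=[6,6,0,0,1,6](3) P2=[6,3,5,5,3,0](1)
Move 5: P1 pit1 -> P1=[6,0,1,1,2,7](4) P2=[7,3,5,5,3,0](1)
Move 6: P1 pit5 -> P1=[6,0,1,1,2,0](5) P2=[8,4,6,6,4,1](1)
Move 7: P1 pit4 -> P1=[6,0,1,1,0,1](6) P2=[8,4,6,6,4,1](1)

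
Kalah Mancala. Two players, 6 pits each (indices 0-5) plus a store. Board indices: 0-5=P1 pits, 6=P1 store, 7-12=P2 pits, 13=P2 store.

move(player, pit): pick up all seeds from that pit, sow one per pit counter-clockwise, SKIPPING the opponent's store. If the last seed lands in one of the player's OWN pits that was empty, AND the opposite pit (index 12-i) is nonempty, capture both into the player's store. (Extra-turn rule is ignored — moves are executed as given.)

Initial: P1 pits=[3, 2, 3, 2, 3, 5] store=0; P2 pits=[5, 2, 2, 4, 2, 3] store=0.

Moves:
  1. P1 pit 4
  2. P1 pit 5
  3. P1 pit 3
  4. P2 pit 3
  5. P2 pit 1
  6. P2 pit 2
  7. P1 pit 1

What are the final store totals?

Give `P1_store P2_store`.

Move 1: P1 pit4 -> P1=[3,2,3,2,0,6](1) P2=[6,2,2,4,2,3](0)
Move 2: P1 pit5 -> P1=[3,2,3,2,0,0](2) P2=[7,3,3,5,3,3](0)
Move 3: P1 pit3 -> P1=[3,2,3,0,1,0](10) P2=[0,3,3,5,3,3](0)
Move 4: P2 pit3 -> P1=[4,3,3,0,1,0](10) P2=[0,3,3,0,4,4](1)
Move 5: P2 pit1 -> P1=[4,3,3,0,1,0](10) P2=[0,0,4,1,5,4](1)
Move 6: P2 pit2 -> P1=[4,3,3,0,1,0](10) P2=[0,0,0,2,6,5](2)
Move 7: P1 pit1 -> P1=[4,0,4,1,2,0](10) P2=[0,0,0,2,6,5](2)

Answer: 10 2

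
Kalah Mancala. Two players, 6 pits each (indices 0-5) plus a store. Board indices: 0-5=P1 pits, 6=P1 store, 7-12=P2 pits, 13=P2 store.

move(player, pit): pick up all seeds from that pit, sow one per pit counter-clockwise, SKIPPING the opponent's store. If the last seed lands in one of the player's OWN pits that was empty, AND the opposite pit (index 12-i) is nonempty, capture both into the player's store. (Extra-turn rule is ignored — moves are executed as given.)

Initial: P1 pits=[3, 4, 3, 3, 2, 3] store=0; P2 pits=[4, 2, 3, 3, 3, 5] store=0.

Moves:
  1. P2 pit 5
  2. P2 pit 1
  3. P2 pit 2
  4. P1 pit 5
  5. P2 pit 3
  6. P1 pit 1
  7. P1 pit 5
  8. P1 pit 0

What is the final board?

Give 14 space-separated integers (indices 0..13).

Move 1: P2 pit5 -> P1=[4,5,4,4,2,3](0) P2=[4,2,3,3,3,0](1)
Move 2: P2 pit1 -> P1=[4,5,4,4,2,3](0) P2=[4,0,4,4,3,0](1)
Move 3: P2 pit2 -> P1=[4,5,4,4,2,3](0) P2=[4,0,0,5,4,1](2)
Move 4: P1 pit5 -> P1=[4,5,4,4,2,0](1) P2=[5,1,0,5,4,1](2)
Move 5: P2 pit3 -> P1=[5,6,4,4,2,0](1) P2=[5,1,0,0,5,2](3)
Move 6: P1 pit1 -> P1=[5,0,5,5,3,1](2) P2=[6,1,0,0,5,2](3)
Move 7: P1 pit5 -> P1=[5,0,5,5,3,0](3) P2=[6,1,0,0,5,2](3)
Move 8: P1 pit0 -> P1=[0,1,6,6,4,0](10) P2=[0,1,0,0,5,2](3)

Answer: 0 1 6 6 4 0 10 0 1 0 0 5 2 3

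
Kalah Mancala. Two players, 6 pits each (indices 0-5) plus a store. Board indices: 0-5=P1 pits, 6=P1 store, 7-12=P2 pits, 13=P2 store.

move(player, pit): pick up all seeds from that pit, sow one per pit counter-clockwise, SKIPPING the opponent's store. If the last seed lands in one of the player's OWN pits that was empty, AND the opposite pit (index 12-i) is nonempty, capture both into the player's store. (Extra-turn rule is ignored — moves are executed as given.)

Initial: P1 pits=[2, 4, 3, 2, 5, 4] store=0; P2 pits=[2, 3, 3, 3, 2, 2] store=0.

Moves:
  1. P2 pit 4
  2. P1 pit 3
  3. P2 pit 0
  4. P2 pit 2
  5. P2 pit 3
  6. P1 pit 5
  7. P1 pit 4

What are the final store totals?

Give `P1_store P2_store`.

Answer: 2 3

Derivation:
Move 1: P2 pit4 -> P1=[2,4,3,2,5,4](0) P2=[2,3,3,3,0,3](1)
Move 2: P1 pit3 -> P1=[2,4,3,0,6,5](0) P2=[2,3,3,3,0,3](1)
Move 3: P2 pit0 -> P1=[2,4,3,0,6,5](0) P2=[0,4,4,3,0,3](1)
Move 4: P2 pit2 -> P1=[2,4,3,0,6,5](0) P2=[0,4,0,4,1,4](2)
Move 5: P2 pit3 -> P1=[3,4,3,0,6,5](0) P2=[0,4,0,0,2,5](3)
Move 6: P1 pit5 -> P1=[3,4,3,0,6,0](1) P2=[1,5,1,1,2,5](3)
Move 7: P1 pit4 -> P1=[3,4,3,0,0,1](2) P2=[2,6,2,2,2,5](3)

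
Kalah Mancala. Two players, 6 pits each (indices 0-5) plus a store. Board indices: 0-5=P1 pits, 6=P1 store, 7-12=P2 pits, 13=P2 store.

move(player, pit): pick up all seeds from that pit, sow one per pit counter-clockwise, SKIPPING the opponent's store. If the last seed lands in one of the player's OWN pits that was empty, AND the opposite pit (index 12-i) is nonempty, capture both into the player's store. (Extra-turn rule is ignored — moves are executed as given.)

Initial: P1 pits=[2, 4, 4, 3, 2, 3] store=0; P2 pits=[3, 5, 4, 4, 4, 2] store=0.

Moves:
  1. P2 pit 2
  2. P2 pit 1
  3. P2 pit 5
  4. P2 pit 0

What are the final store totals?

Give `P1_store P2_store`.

Move 1: P2 pit2 -> P1=[2,4,4,3,2,3](0) P2=[3,5,0,5,5,3](1)
Move 2: P2 pit1 -> P1=[2,4,4,3,2,3](0) P2=[3,0,1,6,6,4](2)
Move 3: P2 pit5 -> P1=[3,5,5,3,2,3](0) P2=[3,0,1,6,6,0](3)
Move 4: P2 pit0 -> P1=[3,5,5,3,2,3](0) P2=[0,1,2,7,6,0](3)

Answer: 0 3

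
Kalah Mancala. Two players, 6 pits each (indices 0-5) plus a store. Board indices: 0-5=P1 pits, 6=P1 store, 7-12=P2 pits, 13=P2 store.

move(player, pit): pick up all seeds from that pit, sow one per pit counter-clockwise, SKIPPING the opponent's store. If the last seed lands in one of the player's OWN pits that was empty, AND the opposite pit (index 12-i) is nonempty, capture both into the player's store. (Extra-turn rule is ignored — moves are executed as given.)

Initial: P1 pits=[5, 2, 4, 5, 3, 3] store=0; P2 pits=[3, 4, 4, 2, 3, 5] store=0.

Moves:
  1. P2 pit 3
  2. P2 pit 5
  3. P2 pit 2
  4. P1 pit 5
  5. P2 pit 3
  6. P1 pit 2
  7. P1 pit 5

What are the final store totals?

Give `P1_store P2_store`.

Move 1: P2 pit3 -> P1=[5,2,4,5,3,3](0) P2=[3,4,4,0,4,6](0)
Move 2: P2 pit5 -> P1=[6,3,5,6,4,3](0) P2=[3,4,4,0,4,0](1)
Move 3: P2 pit2 -> P1=[6,3,5,6,4,3](0) P2=[3,4,0,1,5,1](2)
Move 4: P1 pit5 -> P1=[6,3,5,6,4,0](1) P2=[4,5,0,1,5,1](2)
Move 5: P2 pit3 -> P1=[6,3,5,6,4,0](1) P2=[4,5,0,0,6,1](2)
Move 6: P1 pit2 -> P1=[6,3,0,7,5,1](2) P2=[5,5,0,0,6,1](2)
Move 7: P1 pit5 -> P1=[6,3,0,7,5,0](3) P2=[5,5,0,0,6,1](2)

Answer: 3 2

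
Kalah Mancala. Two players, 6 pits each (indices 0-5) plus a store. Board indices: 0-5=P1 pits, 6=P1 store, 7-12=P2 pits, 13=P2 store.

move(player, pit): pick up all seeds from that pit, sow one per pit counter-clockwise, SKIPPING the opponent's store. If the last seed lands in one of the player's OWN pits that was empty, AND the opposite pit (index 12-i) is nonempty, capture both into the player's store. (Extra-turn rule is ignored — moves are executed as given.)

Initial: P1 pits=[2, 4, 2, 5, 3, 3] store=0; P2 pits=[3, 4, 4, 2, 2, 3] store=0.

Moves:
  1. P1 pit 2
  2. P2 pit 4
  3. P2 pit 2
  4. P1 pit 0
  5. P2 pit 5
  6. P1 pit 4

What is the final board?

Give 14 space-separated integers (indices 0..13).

Answer: 1 6 1 7 0 4 5 4 5 0 0 1 0 3

Derivation:
Move 1: P1 pit2 -> P1=[2,4,0,6,4,3](0) P2=[3,4,4,2,2,3](0)
Move 2: P2 pit4 -> P1=[2,4,0,6,4,3](0) P2=[3,4,4,2,0,4](1)
Move 3: P2 pit2 -> P1=[2,4,0,6,4,3](0) P2=[3,4,0,3,1,5](2)
Move 4: P1 pit0 -> P1=[0,5,0,6,4,3](4) P2=[3,4,0,0,1,5](2)
Move 5: P2 pit5 -> P1=[1,6,1,7,4,3](4) P2=[3,4,0,0,1,0](3)
Move 6: P1 pit4 -> P1=[1,6,1,7,0,4](5) P2=[4,5,0,0,1,0](3)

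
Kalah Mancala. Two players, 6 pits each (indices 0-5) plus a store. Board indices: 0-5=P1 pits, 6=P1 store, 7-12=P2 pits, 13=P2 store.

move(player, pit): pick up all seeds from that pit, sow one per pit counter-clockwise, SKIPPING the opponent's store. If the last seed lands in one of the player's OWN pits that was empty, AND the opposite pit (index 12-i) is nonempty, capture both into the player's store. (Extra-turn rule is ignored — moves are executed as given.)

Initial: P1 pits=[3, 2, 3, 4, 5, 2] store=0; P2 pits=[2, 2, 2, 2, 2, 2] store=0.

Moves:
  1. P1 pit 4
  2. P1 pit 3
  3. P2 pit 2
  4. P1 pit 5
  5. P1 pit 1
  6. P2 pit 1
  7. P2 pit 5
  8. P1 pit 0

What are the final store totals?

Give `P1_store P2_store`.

Move 1: P1 pit4 -> P1=[3,2,3,4,0,3](1) P2=[3,3,3,2,2,2](0)
Move 2: P1 pit3 -> P1=[3,2,3,0,1,4](2) P2=[4,3,3,2,2,2](0)
Move 3: P2 pit2 -> P1=[3,2,3,0,1,4](2) P2=[4,3,0,3,3,3](0)
Move 4: P1 pit5 -> P1=[3,2,3,0,1,0](3) P2=[5,4,1,3,3,3](0)
Move 5: P1 pit1 -> P1=[3,0,4,0,1,0](5) P2=[5,4,0,3,3,3](0)
Move 6: P2 pit1 -> P1=[3,0,4,0,1,0](5) P2=[5,0,1,4,4,4](0)
Move 7: P2 pit5 -> P1=[4,1,5,0,1,0](5) P2=[5,0,1,4,4,0](1)
Move 8: P1 pit0 -> P1=[0,2,6,1,2,0](5) P2=[5,0,1,4,4,0](1)

Answer: 5 1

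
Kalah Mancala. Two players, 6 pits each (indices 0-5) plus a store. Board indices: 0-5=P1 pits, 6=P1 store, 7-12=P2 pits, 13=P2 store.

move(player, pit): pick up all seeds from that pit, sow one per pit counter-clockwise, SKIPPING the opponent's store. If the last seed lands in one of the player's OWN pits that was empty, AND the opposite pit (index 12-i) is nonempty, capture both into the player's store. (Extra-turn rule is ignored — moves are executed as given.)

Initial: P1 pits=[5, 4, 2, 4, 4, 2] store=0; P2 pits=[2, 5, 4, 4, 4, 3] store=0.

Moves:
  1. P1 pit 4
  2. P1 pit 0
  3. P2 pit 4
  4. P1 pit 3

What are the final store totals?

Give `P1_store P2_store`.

Move 1: P1 pit4 -> P1=[5,4,2,4,0,3](1) P2=[3,6,4,4,4,3](0)
Move 2: P1 pit0 -> P1=[0,5,3,5,1,4](1) P2=[3,6,4,4,4,3](0)
Move 3: P2 pit4 -> P1=[1,6,3,5,1,4](1) P2=[3,6,4,4,0,4](1)
Move 4: P1 pit3 -> P1=[1,6,3,0,2,5](2) P2=[4,7,4,4,0,4](1)

Answer: 2 1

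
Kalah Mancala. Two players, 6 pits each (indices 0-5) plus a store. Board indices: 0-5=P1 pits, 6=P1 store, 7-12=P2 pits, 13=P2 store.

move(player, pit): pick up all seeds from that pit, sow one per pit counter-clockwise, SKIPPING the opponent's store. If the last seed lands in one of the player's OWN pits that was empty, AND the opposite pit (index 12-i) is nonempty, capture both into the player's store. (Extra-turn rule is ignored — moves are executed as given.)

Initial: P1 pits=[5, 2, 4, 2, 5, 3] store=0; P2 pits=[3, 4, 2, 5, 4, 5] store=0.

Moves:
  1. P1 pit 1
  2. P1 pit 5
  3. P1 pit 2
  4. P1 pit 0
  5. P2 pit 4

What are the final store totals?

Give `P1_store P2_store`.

Answer: 2 1

Derivation:
Move 1: P1 pit1 -> P1=[5,0,5,3,5,3](0) P2=[3,4,2,5,4,5](0)
Move 2: P1 pit5 -> P1=[5,0,5,3,5,0](1) P2=[4,5,2,5,4,5](0)
Move 3: P1 pit2 -> P1=[5,0,0,4,6,1](2) P2=[5,5,2,5,4,5](0)
Move 4: P1 pit0 -> P1=[0,1,1,5,7,2](2) P2=[5,5,2,5,4,5](0)
Move 5: P2 pit4 -> P1=[1,2,1,5,7,2](2) P2=[5,5,2,5,0,6](1)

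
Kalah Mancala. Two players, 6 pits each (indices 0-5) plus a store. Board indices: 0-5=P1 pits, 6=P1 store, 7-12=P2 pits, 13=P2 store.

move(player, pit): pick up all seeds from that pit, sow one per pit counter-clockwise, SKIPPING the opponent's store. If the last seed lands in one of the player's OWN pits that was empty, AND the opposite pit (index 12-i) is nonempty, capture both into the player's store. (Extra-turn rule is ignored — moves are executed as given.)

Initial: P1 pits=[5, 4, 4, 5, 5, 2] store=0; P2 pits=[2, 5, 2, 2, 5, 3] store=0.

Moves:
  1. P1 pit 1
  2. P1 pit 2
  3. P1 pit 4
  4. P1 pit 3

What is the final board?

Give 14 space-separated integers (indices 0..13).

Answer: 5 0 0 0 1 6 3 5 7 4 4 6 3 0

Derivation:
Move 1: P1 pit1 -> P1=[5,0,5,6,6,3](0) P2=[2,5,2,2,5,3](0)
Move 2: P1 pit2 -> P1=[5,0,0,7,7,4](1) P2=[3,5,2,2,5,3](0)
Move 3: P1 pit4 -> P1=[5,0,0,7,0,5](2) P2=[4,6,3,3,6,3](0)
Move 4: P1 pit3 -> P1=[5,0,0,0,1,6](3) P2=[5,7,4,4,6,3](0)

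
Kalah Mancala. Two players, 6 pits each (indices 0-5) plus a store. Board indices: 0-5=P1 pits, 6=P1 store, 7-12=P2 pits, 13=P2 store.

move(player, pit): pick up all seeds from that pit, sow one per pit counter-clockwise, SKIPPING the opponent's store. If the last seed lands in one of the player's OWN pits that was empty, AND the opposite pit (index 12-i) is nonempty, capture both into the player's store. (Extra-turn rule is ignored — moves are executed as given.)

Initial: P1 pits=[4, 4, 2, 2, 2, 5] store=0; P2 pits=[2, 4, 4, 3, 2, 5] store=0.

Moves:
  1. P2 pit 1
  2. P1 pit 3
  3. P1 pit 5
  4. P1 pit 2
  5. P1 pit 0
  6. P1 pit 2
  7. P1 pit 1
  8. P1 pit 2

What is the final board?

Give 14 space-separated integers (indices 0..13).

Move 1: P2 pit1 -> P1=[4,4,2,2,2,5](0) P2=[2,0,5,4,3,6](0)
Move 2: P1 pit3 -> P1=[4,4,2,0,3,6](0) P2=[2,0,5,4,3,6](0)
Move 3: P1 pit5 -> P1=[4,4,2,0,3,0](1) P2=[3,1,6,5,4,6](0)
Move 4: P1 pit2 -> P1=[4,4,0,1,4,0](1) P2=[3,1,6,5,4,6](0)
Move 5: P1 pit0 -> P1=[0,5,1,2,5,0](1) P2=[3,1,6,5,4,6](0)
Move 6: P1 pit2 -> P1=[0,5,0,3,5,0](1) P2=[3,1,6,5,4,6](0)
Move 7: P1 pit1 -> P1=[0,0,1,4,6,1](2) P2=[3,1,6,5,4,6](0)
Move 8: P1 pit2 -> P1=[0,0,0,5,6,1](2) P2=[3,1,6,5,4,6](0)

Answer: 0 0 0 5 6 1 2 3 1 6 5 4 6 0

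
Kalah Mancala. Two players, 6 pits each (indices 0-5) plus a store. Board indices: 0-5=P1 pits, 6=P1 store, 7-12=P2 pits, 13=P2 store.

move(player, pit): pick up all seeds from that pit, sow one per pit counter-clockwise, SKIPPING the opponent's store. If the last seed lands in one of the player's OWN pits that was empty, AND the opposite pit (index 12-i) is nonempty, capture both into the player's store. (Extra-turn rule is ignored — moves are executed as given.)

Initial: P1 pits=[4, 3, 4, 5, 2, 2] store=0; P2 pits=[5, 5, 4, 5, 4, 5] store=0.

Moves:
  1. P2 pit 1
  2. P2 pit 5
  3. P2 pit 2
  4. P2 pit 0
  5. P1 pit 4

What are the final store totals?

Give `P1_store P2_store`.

Answer: 1 3

Derivation:
Move 1: P2 pit1 -> P1=[4,3,4,5,2,2](0) P2=[5,0,5,6,5,6](1)
Move 2: P2 pit5 -> P1=[5,4,5,6,3,2](0) P2=[5,0,5,6,5,0](2)
Move 3: P2 pit2 -> P1=[6,4,5,6,3,2](0) P2=[5,0,0,7,6,1](3)
Move 4: P2 pit0 -> P1=[6,4,5,6,3,2](0) P2=[0,1,1,8,7,2](3)
Move 5: P1 pit4 -> P1=[6,4,5,6,0,3](1) P2=[1,1,1,8,7,2](3)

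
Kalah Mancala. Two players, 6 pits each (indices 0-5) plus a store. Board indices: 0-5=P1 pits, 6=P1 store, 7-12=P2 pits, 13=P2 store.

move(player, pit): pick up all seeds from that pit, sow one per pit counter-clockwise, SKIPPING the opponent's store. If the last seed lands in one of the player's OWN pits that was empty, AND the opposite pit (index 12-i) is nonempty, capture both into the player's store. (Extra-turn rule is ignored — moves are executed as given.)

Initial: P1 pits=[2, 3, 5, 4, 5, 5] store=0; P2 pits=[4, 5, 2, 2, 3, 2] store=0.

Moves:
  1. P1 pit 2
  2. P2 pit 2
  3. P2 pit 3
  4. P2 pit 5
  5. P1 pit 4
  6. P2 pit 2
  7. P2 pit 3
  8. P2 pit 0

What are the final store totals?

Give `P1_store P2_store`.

Answer: 2 7

Derivation:
Move 1: P1 pit2 -> P1=[2,3,0,5,6,6](1) P2=[5,5,2,2,3,2](0)
Move 2: P2 pit2 -> P1=[2,3,0,5,6,6](1) P2=[5,5,0,3,4,2](0)
Move 3: P2 pit3 -> P1=[2,3,0,5,6,6](1) P2=[5,5,0,0,5,3](1)
Move 4: P2 pit5 -> P1=[3,4,0,5,6,6](1) P2=[5,5,0,0,5,0](2)
Move 5: P1 pit4 -> P1=[3,4,0,5,0,7](2) P2=[6,6,1,1,5,0](2)
Move 6: P2 pit2 -> P1=[3,4,0,5,0,7](2) P2=[6,6,0,2,5,0](2)
Move 7: P2 pit3 -> P1=[0,4,0,5,0,7](2) P2=[6,6,0,0,6,0](6)
Move 8: P2 pit0 -> P1=[0,4,0,5,0,7](2) P2=[0,7,1,1,7,1](7)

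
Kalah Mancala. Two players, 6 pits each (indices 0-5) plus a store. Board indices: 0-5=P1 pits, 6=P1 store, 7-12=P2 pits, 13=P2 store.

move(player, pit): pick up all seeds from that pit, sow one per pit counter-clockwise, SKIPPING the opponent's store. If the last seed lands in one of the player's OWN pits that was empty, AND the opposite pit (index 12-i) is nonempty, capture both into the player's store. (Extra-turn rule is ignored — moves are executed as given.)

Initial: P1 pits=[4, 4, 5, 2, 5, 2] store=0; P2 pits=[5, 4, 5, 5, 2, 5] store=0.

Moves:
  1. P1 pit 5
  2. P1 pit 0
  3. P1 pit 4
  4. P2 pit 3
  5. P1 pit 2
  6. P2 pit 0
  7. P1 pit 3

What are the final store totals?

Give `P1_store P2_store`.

Move 1: P1 pit5 -> P1=[4,4,5,2,5,0](1) P2=[6,4,5,5,2,5](0)
Move 2: P1 pit0 -> P1=[0,5,6,3,6,0](1) P2=[6,4,5,5,2,5](0)
Move 3: P1 pit4 -> P1=[0,5,6,3,0,1](2) P2=[7,5,6,6,2,5](0)
Move 4: P2 pit3 -> P1=[1,6,7,3,0,1](2) P2=[7,5,6,0,3,6](1)
Move 5: P1 pit2 -> P1=[1,6,0,4,1,2](3) P2=[8,6,7,0,3,6](1)
Move 6: P2 pit0 -> P1=[2,7,0,4,1,2](3) P2=[0,7,8,1,4,7](2)
Move 7: P1 pit3 -> P1=[2,7,0,0,2,3](4) P2=[1,7,8,1,4,7](2)

Answer: 4 2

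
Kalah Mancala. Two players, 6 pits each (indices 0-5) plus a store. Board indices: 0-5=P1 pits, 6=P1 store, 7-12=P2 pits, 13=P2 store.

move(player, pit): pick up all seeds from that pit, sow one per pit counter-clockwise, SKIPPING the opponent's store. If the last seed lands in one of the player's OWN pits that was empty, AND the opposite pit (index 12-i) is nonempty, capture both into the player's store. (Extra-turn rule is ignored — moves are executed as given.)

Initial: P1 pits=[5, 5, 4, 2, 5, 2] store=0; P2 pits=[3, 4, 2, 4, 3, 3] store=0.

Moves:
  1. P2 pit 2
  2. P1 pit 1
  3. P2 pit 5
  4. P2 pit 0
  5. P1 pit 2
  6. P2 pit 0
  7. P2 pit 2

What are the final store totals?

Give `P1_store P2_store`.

Move 1: P2 pit2 -> P1=[5,5,4,2,5,2](0) P2=[3,4,0,5,4,3](0)
Move 2: P1 pit1 -> P1=[5,0,5,3,6,3](1) P2=[3,4,0,5,4,3](0)
Move 3: P2 pit5 -> P1=[6,1,5,3,6,3](1) P2=[3,4,0,5,4,0](1)
Move 4: P2 pit0 -> P1=[6,1,5,3,6,3](1) P2=[0,5,1,6,4,0](1)
Move 5: P1 pit2 -> P1=[6,1,0,4,7,4](2) P2=[1,5,1,6,4,0](1)
Move 6: P2 pit0 -> P1=[6,1,0,4,7,4](2) P2=[0,6,1,6,4,0](1)
Move 7: P2 pit2 -> P1=[6,1,0,4,7,4](2) P2=[0,6,0,7,4,0](1)

Answer: 2 1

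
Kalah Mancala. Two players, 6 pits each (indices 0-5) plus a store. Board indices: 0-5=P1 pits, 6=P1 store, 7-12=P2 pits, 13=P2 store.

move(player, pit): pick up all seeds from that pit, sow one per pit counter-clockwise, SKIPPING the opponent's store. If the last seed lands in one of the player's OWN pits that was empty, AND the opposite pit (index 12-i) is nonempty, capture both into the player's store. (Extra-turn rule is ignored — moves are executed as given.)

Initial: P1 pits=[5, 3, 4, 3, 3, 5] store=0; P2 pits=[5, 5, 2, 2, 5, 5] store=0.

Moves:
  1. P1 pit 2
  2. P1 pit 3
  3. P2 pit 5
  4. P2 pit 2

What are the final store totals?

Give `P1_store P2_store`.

Answer: 2 1

Derivation:
Move 1: P1 pit2 -> P1=[5,3,0,4,4,6](1) P2=[5,5,2,2,5,5](0)
Move 2: P1 pit3 -> P1=[5,3,0,0,5,7](2) P2=[6,5,2,2,5,5](0)
Move 3: P2 pit5 -> P1=[6,4,1,1,5,7](2) P2=[6,5,2,2,5,0](1)
Move 4: P2 pit2 -> P1=[6,4,1,1,5,7](2) P2=[6,5,0,3,6,0](1)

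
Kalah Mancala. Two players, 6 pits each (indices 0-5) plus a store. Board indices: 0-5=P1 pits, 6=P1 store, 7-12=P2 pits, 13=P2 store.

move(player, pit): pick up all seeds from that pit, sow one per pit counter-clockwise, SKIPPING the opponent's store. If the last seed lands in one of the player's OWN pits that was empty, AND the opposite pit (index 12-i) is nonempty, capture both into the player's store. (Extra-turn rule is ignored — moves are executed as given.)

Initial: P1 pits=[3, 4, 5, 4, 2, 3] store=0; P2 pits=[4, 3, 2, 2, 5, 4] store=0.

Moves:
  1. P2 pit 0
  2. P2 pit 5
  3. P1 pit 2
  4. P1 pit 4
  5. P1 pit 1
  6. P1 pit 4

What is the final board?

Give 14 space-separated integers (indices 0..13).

Move 1: P2 pit0 -> P1=[3,4,5,4,2,3](0) P2=[0,4,3,3,6,4](0)
Move 2: P2 pit5 -> P1=[4,5,6,4,2,3](0) P2=[0,4,3,3,6,0](1)
Move 3: P1 pit2 -> P1=[4,5,0,5,3,4](1) P2=[1,5,3,3,6,0](1)
Move 4: P1 pit4 -> P1=[4,5,0,5,0,5](2) P2=[2,5,3,3,6,0](1)
Move 5: P1 pit1 -> P1=[4,0,1,6,1,6](3) P2=[2,5,3,3,6,0](1)
Move 6: P1 pit4 -> P1=[4,0,1,6,0,7](3) P2=[2,5,3,3,6,0](1)

Answer: 4 0 1 6 0 7 3 2 5 3 3 6 0 1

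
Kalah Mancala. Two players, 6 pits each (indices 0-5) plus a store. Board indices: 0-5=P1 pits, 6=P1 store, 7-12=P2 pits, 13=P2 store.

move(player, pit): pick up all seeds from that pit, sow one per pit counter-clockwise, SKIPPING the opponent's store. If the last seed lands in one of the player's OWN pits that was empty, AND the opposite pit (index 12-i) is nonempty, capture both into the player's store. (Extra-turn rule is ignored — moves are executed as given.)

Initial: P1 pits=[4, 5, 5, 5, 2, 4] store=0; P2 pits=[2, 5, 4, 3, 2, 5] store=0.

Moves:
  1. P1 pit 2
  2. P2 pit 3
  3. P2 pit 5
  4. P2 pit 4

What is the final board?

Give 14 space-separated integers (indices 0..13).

Move 1: P1 pit2 -> P1=[4,5,0,6,3,5](1) P2=[3,5,4,3,2,5](0)
Move 2: P2 pit3 -> P1=[4,5,0,6,3,5](1) P2=[3,5,4,0,3,6](1)
Move 3: P2 pit5 -> P1=[5,6,1,7,4,5](1) P2=[3,5,4,0,3,0](2)
Move 4: P2 pit4 -> P1=[6,6,1,7,4,5](1) P2=[3,5,4,0,0,1](3)

Answer: 6 6 1 7 4 5 1 3 5 4 0 0 1 3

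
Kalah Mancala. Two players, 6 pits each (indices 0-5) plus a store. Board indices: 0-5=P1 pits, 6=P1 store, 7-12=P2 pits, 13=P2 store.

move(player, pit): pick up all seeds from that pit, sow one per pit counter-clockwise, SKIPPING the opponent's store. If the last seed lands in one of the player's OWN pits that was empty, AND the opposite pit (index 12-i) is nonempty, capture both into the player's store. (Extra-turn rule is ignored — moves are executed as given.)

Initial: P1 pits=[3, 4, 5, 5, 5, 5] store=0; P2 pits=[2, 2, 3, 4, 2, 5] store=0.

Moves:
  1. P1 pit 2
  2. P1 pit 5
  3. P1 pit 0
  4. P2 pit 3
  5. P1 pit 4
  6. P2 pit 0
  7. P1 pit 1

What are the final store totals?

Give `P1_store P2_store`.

Answer: 4 1

Derivation:
Move 1: P1 pit2 -> P1=[3,4,0,6,6,6](1) P2=[3,2,3,4,2,5](0)
Move 2: P1 pit5 -> P1=[3,4,0,6,6,0](2) P2=[4,3,4,5,3,5](0)
Move 3: P1 pit0 -> P1=[0,5,1,7,6,0](2) P2=[4,3,4,5,3,5](0)
Move 4: P2 pit3 -> P1=[1,6,1,7,6,0](2) P2=[4,3,4,0,4,6](1)
Move 5: P1 pit4 -> P1=[1,6,1,7,0,1](3) P2=[5,4,5,1,4,6](1)
Move 6: P2 pit0 -> P1=[1,6,1,7,0,1](3) P2=[0,5,6,2,5,7](1)
Move 7: P1 pit1 -> P1=[1,0,2,8,1,2](4) P2=[1,5,6,2,5,7](1)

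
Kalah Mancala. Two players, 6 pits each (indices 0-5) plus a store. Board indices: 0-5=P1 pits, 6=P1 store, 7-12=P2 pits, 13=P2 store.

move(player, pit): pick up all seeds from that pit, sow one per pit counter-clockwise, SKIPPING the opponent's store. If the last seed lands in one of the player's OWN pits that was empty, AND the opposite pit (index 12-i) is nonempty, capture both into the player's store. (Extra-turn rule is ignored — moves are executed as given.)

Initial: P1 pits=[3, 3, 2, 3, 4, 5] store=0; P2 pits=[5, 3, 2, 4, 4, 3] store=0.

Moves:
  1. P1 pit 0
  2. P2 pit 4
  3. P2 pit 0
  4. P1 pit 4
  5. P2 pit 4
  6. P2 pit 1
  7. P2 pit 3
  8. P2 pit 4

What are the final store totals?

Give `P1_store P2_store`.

Answer: 1 4

Derivation:
Move 1: P1 pit0 -> P1=[0,4,3,4,4,5](0) P2=[5,3,2,4,4,3](0)
Move 2: P2 pit4 -> P1=[1,5,3,4,4,5](0) P2=[5,3,2,4,0,4](1)
Move 3: P2 pit0 -> P1=[1,5,3,4,4,5](0) P2=[0,4,3,5,1,5](1)
Move 4: P1 pit4 -> P1=[1,5,3,4,0,6](1) P2=[1,5,3,5,1,5](1)
Move 5: P2 pit4 -> P1=[1,5,3,4,0,6](1) P2=[1,5,3,5,0,6](1)
Move 6: P2 pit1 -> P1=[1,5,3,4,0,6](1) P2=[1,0,4,6,1,7](2)
Move 7: P2 pit3 -> P1=[2,6,4,4,0,6](1) P2=[1,0,4,0,2,8](3)
Move 8: P2 pit4 -> P1=[2,6,4,4,0,6](1) P2=[1,0,4,0,0,9](4)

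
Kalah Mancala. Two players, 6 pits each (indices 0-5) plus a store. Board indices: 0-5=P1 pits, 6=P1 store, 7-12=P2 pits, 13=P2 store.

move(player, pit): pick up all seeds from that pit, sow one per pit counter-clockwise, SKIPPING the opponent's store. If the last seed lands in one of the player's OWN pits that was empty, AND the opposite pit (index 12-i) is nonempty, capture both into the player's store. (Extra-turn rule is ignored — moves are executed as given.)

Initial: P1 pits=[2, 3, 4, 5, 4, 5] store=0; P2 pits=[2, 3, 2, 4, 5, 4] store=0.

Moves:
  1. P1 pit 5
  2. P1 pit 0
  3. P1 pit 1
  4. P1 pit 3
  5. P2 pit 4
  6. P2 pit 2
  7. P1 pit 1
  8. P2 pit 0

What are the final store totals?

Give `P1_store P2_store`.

Move 1: P1 pit5 -> P1=[2,3,4,5,4,0](1) P2=[3,4,3,5,5,4](0)
Move 2: P1 pit0 -> P1=[0,4,5,5,4,0](1) P2=[3,4,3,5,5,4](0)
Move 3: P1 pit1 -> P1=[0,0,6,6,5,0](5) P2=[0,4,3,5,5,4](0)
Move 4: P1 pit3 -> P1=[0,0,6,0,6,1](6) P2=[1,5,4,5,5,4](0)
Move 5: P2 pit4 -> P1=[1,1,7,0,6,1](6) P2=[1,5,4,5,0,5](1)
Move 6: P2 pit2 -> P1=[1,1,7,0,6,1](6) P2=[1,5,0,6,1,6](2)
Move 7: P1 pit1 -> P1=[1,0,8,0,6,1](6) P2=[1,5,0,6,1,6](2)
Move 8: P2 pit0 -> P1=[1,0,8,0,6,1](6) P2=[0,6,0,6,1,6](2)

Answer: 6 2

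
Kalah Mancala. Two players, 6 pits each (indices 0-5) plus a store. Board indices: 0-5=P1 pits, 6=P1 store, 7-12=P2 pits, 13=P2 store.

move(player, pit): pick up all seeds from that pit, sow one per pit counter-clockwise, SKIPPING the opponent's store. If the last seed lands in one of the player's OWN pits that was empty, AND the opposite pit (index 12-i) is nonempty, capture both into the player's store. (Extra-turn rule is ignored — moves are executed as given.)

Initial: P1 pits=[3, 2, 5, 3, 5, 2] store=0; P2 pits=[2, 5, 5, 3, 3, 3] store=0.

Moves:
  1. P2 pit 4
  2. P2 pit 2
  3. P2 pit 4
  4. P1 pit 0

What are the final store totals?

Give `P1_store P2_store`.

Answer: 0 2

Derivation:
Move 1: P2 pit4 -> P1=[4,2,5,3,5,2](0) P2=[2,5,5,3,0,4](1)
Move 2: P2 pit2 -> P1=[5,2,5,3,5,2](0) P2=[2,5,0,4,1,5](2)
Move 3: P2 pit4 -> P1=[5,2,5,3,5,2](0) P2=[2,5,0,4,0,6](2)
Move 4: P1 pit0 -> P1=[0,3,6,4,6,3](0) P2=[2,5,0,4,0,6](2)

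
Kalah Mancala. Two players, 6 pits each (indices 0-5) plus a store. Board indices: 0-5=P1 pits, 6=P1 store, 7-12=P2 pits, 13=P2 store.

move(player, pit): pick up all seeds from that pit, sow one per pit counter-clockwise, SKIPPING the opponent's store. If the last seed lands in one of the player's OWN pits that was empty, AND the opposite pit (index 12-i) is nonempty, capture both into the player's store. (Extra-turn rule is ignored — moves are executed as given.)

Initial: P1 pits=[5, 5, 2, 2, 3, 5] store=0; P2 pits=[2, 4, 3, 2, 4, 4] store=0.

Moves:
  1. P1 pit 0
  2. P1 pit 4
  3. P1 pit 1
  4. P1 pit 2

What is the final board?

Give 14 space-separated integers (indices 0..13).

Answer: 0 0 0 5 2 9 3 4 5 3 2 4 4 0

Derivation:
Move 1: P1 pit0 -> P1=[0,6,3,3,4,6](0) P2=[2,4,3,2,4,4](0)
Move 2: P1 pit4 -> P1=[0,6,3,3,0,7](1) P2=[3,5,3,2,4,4](0)
Move 3: P1 pit1 -> P1=[0,0,4,4,1,8](2) P2=[4,5,3,2,4,4](0)
Move 4: P1 pit2 -> P1=[0,0,0,5,2,9](3) P2=[4,5,3,2,4,4](0)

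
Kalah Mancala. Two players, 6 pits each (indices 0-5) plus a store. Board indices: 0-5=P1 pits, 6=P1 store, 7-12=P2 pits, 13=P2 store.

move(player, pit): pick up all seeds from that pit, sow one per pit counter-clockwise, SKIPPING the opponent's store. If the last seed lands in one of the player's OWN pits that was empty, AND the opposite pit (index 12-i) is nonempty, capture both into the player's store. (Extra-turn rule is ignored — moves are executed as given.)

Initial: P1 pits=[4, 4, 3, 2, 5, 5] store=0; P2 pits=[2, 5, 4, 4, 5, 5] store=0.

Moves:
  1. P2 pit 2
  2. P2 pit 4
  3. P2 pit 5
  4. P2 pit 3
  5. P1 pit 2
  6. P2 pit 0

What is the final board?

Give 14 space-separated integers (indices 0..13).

Answer: 7 7 0 5 7 7 1 0 6 1 1 1 1 4

Derivation:
Move 1: P2 pit2 -> P1=[4,4,3,2,5,5](0) P2=[2,5,0,5,6,6](1)
Move 2: P2 pit4 -> P1=[5,5,4,3,5,5](0) P2=[2,5,0,5,0,7](2)
Move 3: P2 pit5 -> P1=[6,6,5,4,6,6](0) P2=[2,5,0,5,0,0](3)
Move 4: P2 pit3 -> P1=[7,7,5,4,6,6](0) P2=[2,5,0,0,1,1](4)
Move 5: P1 pit2 -> P1=[7,7,0,5,7,7](1) P2=[3,5,0,0,1,1](4)
Move 6: P2 pit0 -> P1=[7,7,0,5,7,7](1) P2=[0,6,1,1,1,1](4)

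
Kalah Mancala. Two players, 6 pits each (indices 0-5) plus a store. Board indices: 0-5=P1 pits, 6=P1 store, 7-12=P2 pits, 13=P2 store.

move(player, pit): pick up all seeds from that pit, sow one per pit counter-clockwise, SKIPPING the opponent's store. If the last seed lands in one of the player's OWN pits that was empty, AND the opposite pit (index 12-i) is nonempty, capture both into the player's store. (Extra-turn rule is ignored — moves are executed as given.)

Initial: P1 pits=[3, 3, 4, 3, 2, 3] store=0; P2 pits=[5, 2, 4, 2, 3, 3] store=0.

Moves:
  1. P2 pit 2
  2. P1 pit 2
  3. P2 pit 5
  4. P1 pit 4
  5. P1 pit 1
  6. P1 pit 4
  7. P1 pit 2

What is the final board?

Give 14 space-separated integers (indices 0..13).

Answer: 4 0 0 6 0 7 5 6 0 0 3 4 0 2

Derivation:
Move 1: P2 pit2 -> P1=[3,3,4,3,2,3](0) P2=[5,2,0,3,4,4](1)
Move 2: P1 pit2 -> P1=[3,3,0,4,3,4](1) P2=[5,2,0,3,4,4](1)
Move 3: P2 pit5 -> P1=[4,4,1,4,3,4](1) P2=[5,2,0,3,4,0](2)
Move 4: P1 pit4 -> P1=[4,4,1,4,0,5](2) P2=[6,2,0,3,4,0](2)
Move 5: P1 pit1 -> P1=[4,0,2,5,1,6](2) P2=[6,2,0,3,4,0](2)
Move 6: P1 pit4 -> P1=[4,0,2,5,0,7](2) P2=[6,2,0,3,4,0](2)
Move 7: P1 pit2 -> P1=[4,0,0,6,0,7](5) P2=[6,0,0,3,4,0](2)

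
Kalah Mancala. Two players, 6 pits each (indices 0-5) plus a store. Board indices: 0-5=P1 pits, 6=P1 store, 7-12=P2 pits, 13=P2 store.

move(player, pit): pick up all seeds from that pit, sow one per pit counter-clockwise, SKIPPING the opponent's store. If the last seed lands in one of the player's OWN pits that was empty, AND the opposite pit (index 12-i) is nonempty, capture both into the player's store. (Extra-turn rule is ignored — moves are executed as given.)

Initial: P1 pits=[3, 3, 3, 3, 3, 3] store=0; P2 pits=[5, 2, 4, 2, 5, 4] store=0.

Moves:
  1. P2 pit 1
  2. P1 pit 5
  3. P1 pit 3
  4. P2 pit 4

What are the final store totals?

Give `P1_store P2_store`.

Move 1: P2 pit1 -> P1=[3,3,3,3,3,3](0) P2=[5,0,5,3,5,4](0)
Move 2: P1 pit5 -> P1=[3,3,3,3,3,0](1) P2=[6,1,5,3,5,4](0)
Move 3: P1 pit3 -> P1=[3,3,3,0,4,1](2) P2=[6,1,5,3,5,4](0)
Move 4: P2 pit4 -> P1=[4,4,4,0,4,1](2) P2=[6,1,5,3,0,5](1)

Answer: 2 1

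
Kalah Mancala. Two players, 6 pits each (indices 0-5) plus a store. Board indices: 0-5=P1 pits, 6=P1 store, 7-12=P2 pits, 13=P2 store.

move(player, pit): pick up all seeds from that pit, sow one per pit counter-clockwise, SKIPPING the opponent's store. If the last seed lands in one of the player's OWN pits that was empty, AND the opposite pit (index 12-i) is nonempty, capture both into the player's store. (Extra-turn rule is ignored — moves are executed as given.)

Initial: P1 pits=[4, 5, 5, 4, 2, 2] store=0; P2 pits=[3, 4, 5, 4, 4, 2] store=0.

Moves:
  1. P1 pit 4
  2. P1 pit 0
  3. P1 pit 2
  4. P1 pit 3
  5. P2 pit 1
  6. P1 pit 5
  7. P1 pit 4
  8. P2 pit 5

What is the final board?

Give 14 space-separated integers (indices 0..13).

Move 1: P1 pit4 -> P1=[4,5,5,4,0,3](1) P2=[3,4,5,4,4,2](0)
Move 2: P1 pit0 -> P1=[0,6,6,5,0,3](6) P2=[3,0,5,4,4,2](0)
Move 3: P1 pit2 -> P1=[0,6,0,6,1,4](7) P2=[4,1,5,4,4,2](0)
Move 4: P1 pit3 -> P1=[0,6,0,0,2,5](8) P2=[5,2,6,4,4,2](0)
Move 5: P2 pit1 -> P1=[0,6,0,0,2,5](8) P2=[5,0,7,5,4,2](0)
Move 6: P1 pit5 -> P1=[0,6,0,0,2,0](9) P2=[6,1,8,6,4,2](0)
Move 7: P1 pit4 -> P1=[0,6,0,0,0,1](10) P2=[6,1,8,6,4,2](0)
Move 8: P2 pit5 -> P1=[1,6,0,0,0,1](10) P2=[6,1,8,6,4,0](1)

Answer: 1 6 0 0 0 1 10 6 1 8 6 4 0 1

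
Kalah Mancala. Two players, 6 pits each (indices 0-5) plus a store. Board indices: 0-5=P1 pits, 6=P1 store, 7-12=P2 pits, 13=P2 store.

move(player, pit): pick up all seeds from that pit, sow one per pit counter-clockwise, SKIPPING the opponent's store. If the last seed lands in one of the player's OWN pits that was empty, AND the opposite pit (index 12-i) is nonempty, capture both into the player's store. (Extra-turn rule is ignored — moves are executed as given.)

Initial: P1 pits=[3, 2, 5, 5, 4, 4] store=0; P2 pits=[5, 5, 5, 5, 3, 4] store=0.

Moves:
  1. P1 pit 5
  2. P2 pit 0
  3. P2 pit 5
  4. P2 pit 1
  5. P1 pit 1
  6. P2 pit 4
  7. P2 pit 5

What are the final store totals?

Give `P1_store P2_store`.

Answer: 1 5

Derivation:
Move 1: P1 pit5 -> P1=[3,2,5,5,4,0](1) P2=[6,6,6,5,3,4](0)
Move 2: P2 pit0 -> P1=[3,2,5,5,4,0](1) P2=[0,7,7,6,4,5](1)
Move 3: P2 pit5 -> P1=[4,3,6,6,4,0](1) P2=[0,7,7,6,4,0](2)
Move 4: P2 pit1 -> P1=[5,4,6,6,4,0](1) P2=[0,0,8,7,5,1](3)
Move 5: P1 pit1 -> P1=[5,0,7,7,5,1](1) P2=[0,0,8,7,5,1](3)
Move 6: P2 pit4 -> P1=[6,1,8,7,5,1](1) P2=[0,0,8,7,0,2](4)
Move 7: P2 pit5 -> P1=[7,1,8,7,5,1](1) P2=[0,0,8,7,0,0](5)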